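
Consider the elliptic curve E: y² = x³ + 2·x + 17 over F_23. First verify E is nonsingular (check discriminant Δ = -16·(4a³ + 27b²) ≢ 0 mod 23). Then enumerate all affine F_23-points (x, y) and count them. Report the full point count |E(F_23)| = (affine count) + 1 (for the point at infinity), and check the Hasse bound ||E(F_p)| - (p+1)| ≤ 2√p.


Affine points = {(2, 11), (2, 12), (3, 2), (3, 21), (7, 11), (7, 12), (8, 4), (8, 19), (10, 5), (10, 18), (11, 6), (11, 17), (13, 3), (13, 20), (14, 11), (14, 12), (15, 8), (15, 15)}; affine count = 18; |E(F_23)| = 19.

Discriminant check: Δ ∝ 4a³ + 27b² = 4·2³ + 27·17² = 4·8 + 27·289 ≡ 15 (mod 23). Nonzero ⇒ E is nonsingular.
For each x ∈ F_23, compute rhs = x³ + 2·x + 17 mod 23, then count y ∈ F_23 with y² ≡ rhs.
  x = 0: rhs = 17, matching y values: none (0 points).
  x = 1: rhs = 20, matching y values: none (0 points).
  x = 2: rhs = 6, matching y values: 11, 12 (2 points).
  x = 3: rhs = 4, matching y values: 2, 21 (2 points).
  x = 4: rhs = 20, matching y values: none (0 points).
  x = 5: rhs = 14, matching y values: none (0 points).
  x = 6: rhs = 15, matching y values: none (0 points).
  x = 7: rhs = 6, matching y values: 11, 12 (2 points).
  x = 8: rhs = 16, matching y values: 4, 19 (2 points).
  x = 9: rhs = 5, matching y values: none (0 points).
  x = 10: rhs = 2, matching y values: 5, 18 (2 points).
  x = 11: rhs = 13, matching y values: 6, 17 (2 points).
  x = 12: rhs = 21, matching y values: none (0 points).
  x = 13: rhs = 9, matching y values: 3, 20 (2 points).
  x = 14: rhs = 6, matching y values: 11, 12 (2 points).
  x = 15: rhs = 18, matching y values: 8, 15 (2 points).
  x = 16: rhs = 5, matching y values: none (0 points).
  x = 17: rhs = 19, matching y values: none (0 points).
  x = 18: rhs = 20, matching y values: none (0 points).
  x = 19: rhs = 14, matching y values: none (0 points).
  x = 20: rhs = 7, matching y values: none (0 points).
  x = 21: rhs = 5, matching y values: none (0 points).
  x = 22: rhs = 14, matching y values: none (0 points).
Total affine count: 18.
Full point count |E(F_23)| = 18 + 1 = 19.
Hasse bound: |19 − (23+1)| = |-5| = 5 ≤ 2√23 ≈ 9.5917 ✓.


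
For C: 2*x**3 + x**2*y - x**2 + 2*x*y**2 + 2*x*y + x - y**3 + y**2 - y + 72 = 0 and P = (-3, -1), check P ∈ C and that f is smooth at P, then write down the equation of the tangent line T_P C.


Tangent line at P: 67*x + 9*y + 210 = 0.

Step 1: f(-3, -1) = 0, so P lies on C.
Step 2: partial derivatives
  f_x(x, y) = 6*x**2 + 2*x*y - 2*x + 2*y**2 + 2*y + 1, f_y(x, y) = x**2 + 4*x*y + 2*x - 3*y**2 + 2*y - 1.
  f_x(P) = 67, f_y(P) = 9 (gradient nonzero, so P is smooth).
Step 3: tangent line at P: 67·(x − -3) + 9·(y − -1) = 0.
Expanding: 67*x + 9*y + 210 = 0.


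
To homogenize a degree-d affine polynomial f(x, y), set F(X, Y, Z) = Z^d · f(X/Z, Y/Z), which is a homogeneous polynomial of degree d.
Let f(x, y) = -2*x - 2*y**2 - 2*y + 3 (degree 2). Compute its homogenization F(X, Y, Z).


F(X, Y, Z) = -2*X*Z - 2*Y**2 - 2*Y*Z + 3*Z**2

deg(f) = 2.
Substitute x = X/Z, y = Y/Z into f, then multiply by Z^2.
  monomial -2·x^1·y^0 ↦ -2·X^1·Y^0·Z^1.
  monomial -2·x^0·y^2 ↦ -2·X^0·Y^2·Z^0.
  monomial -2·x^0·y^1 ↦ -2·X^0·Y^1·Z^1.
  monomial 3·x^0·y^0 ↦ 3·X^0·Y^0·Z^2.
Collecting: F(X, Y, Z) = -2*X*Z - 2*Y**2 - 2*Y*Z + 3*Z**2.


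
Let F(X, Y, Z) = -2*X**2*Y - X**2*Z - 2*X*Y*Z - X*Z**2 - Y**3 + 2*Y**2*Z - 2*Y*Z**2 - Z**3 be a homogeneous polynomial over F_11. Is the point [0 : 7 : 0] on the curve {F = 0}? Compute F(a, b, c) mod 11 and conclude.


F(0,7,0) ≡ 9 (mod 11); P is NOT on the curve.

Evaluate F(0, 7, 0) term-by-term (mod 11).
  -2*X**2*Y ↦ -2·0·7·1 = 0
  -X**2*Z ↦ -1·0·1·0 = 0
  -2*X*Y*Z ↦ -2·0·7·0 = 0
  -X*Z**2 ↦ -1·0·1·0 = 0
  -Y**3 ↦ -1·1·343·1 = -343
  2*Y**2*Z ↦ 2·1·49·0 = 0
  -2*Y*Z**2 ↦ -2·1·7·0 = 0
  -Z**3 ↦ -1·1·1·0 = 0
Sum: F(0, 7, 0) = (0) + (0) + (0) + (0) + (-343) + (0) + (0) + (0) = -343.
Reducing mod 11: -343 ≡ 9 (mod 11).
Since F(a, b, c) ≡ 9 ≠ 0 (mod 11), P does NOT lie on the curve.


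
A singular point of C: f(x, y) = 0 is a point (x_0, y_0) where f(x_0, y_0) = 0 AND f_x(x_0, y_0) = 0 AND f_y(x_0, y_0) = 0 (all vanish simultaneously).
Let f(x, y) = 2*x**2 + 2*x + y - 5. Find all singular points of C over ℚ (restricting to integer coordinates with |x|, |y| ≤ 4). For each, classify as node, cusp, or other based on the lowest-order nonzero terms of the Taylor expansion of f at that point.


No singular points in the scanned grid; C is smooth there.

Compute partial derivatives:
  f_x = 4*x + 2.
  f_y = 1.
f_y = 1 is a nonzero constant, so f_y never vanishes: no point (x, y) can satisfy f = f_x = f_y = 0. In particular no (x, y) ∈ {−4, ..., 4}² is singular; the curve is smooth.


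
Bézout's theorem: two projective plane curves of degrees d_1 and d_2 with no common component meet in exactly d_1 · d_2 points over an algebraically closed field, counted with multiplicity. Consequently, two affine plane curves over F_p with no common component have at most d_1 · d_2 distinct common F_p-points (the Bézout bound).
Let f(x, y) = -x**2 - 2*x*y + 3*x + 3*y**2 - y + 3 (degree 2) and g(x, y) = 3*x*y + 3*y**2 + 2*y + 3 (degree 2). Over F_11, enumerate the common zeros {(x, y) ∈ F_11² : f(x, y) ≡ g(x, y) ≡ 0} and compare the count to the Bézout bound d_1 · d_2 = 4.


Common zeros: ∅; count = 0; Bézout bound = 4.

deg(f) = 2, deg(g) = 2, so Bézout bound = 4.
Scan x ∈ F_11. For each x, list the y ∈ F_11 with f(x, y) ≡ 0 and those with g(x, y) ≡ 0 (mod 11); the common zeros in that column are the intersection.
  x = 0: f ≡ 0 at y ∈ {7, 8}; g ≡ 0 at y ∈ {5, 9}; common: ∅.
  x = 1: f ≡ 0 at y ∈ {2, 10}; g ≡ 0 at y ∈ {1}; common: ∅.
  x = 2: f ≡ 0 at y ∈ {4, 5}; g ≡ 0 at y ∈ ∅; common: ∅.
  x = 3: f ≡ 0 at y ∈ ∅; g ≡ 0 at y ∈ ∅; common: ∅.
  x = 4: f ≡ 0 at y ∈ {4, 10}; g ≡ 0 at y ∈ ∅; common: ∅.
  x = 5: f ≡ 0 at y ∈ ∅; g ≡ 0 at y ∈ {10}; common: ∅.
  x = 6: f ≡ 0 at y ∈ ∅; g ≡ 0 at y ∈ {2, 6}; common: ∅.
  x = 7: f ≡ 0 at y ∈ ∅; g ≡ 0 at y ∈ {3, 4}; common: ∅.
  x = 8: f ≡ 0 at y ∈ ∅; g ≡ 0 at y ∈ ∅; common: ∅.
  x = 9: f ≡ 0 at y ∈ {2, 8}; g ≡ 0 at y ∈ ∅; common: ∅.
  x = 10: f ≡ 0 at y ∈ ∅; g ≡ 0 at y ∈ {7, 8}; common: ∅.
Collecting: common zeros = ∅, so the count is 0.
Comparison with the Bézout bound: 0 ≤ 4 = deg(f)·deg(g), as expected for curves with no common component (the affine F_11-count falls short of the bound because intersections may lie at infinity, over extension fields, or carry multiplicity).


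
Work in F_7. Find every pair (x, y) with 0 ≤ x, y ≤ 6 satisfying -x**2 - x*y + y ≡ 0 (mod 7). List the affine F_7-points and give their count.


Affine F_7-points: {(0, 0), (2, 3), (3, 6), (4, 4), (5, 6), (6, 4)}; count = 6.

For each of the 49 pairs (x, y) ∈ F_7², evaluate f(x, y) mod 7. Record the zeros.
  x = 0: [0↦0, 1↦1, 2↦2, 3↦3, 4↦4, 5↦5, 6↦6]  zeros at y ∈ {0}
  x = 1: [0↦6, 1↦6, 2↦6, 3↦6, 4↦6, 5↦6, 6↦6]  zeros at y ∈ ∅
  x = 2: [0↦3, 1↦2, 2↦1, 3↦0, 4↦6, 5↦5, 6↦4]  zeros at y ∈ {3}
  x = 3: [0↦5, 1↦3, 2↦1, 3↦6, 4↦4, 5↦2, 6↦0]  zeros at y ∈ {6}
  x = 4: [0↦5, 1↦2, 2↦6, 3↦3, 4↦0, 5↦4, 6↦1]  zeros at y ∈ {4}
  x = 5: [0↦3, 1↦6, 2↦2, 3↦5, 4↦1, 5↦4, 6↦0]  zeros at y ∈ {6}
  x = 6: [0↦6, 1↦1, 2↦3, 3↦5, 4↦0, 5↦2, 6↦4]  zeros at y ∈ {4}
Collecting zeros: affine points = {(0, 0), (2, 3), (3, 6), (4, 4), (5, 6), (6, 4)}.
Total count |C(F_7)_aff| = 6.


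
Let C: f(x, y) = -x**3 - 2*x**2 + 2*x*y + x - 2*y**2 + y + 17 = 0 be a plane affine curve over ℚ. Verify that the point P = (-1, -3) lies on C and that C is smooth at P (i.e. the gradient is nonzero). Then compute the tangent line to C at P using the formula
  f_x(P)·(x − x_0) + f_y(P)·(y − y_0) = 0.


Tangent line at P: -4*x + 11*y + 29 = 0.

Step 1: f(-1, -3) = 0, so P lies on C.
Step 2: partial derivatives
  f_x(x, y) = -3*x**2 - 4*x + 2*y + 1, f_y(x, y) = 2*x - 4*y + 1.
  f_x(P) = -4, f_y(P) = 11 (gradient nonzero, so P is smooth).
Step 3: tangent line at P: -4·(x − -1) + 11·(y − -3) = 0.
Expanding: -4*x + 11*y + 29 = 0.


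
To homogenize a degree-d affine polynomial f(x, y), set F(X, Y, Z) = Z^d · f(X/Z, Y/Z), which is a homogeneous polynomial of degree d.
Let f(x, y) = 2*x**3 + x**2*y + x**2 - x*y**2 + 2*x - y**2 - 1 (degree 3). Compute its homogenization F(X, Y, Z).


F(X, Y, Z) = 2*X**3 + X**2*Y + X**2*Z - X*Y**2 + 2*X*Z**2 - Y**2*Z - Z**3

deg(f) = 3.
Substitute x = X/Z, y = Y/Z into f, then multiply by Z^3.
  monomial 2·x^3·y^0 ↦ 2·X^3·Y^0·Z^0.
  monomial 1·x^2·y^1 ↦ 1·X^2·Y^1·Z^0.
  monomial 1·x^2·y^0 ↦ 1·X^2·Y^0·Z^1.
  monomial -1·x^1·y^2 ↦ -1·X^1·Y^2·Z^0.
  monomial 2·x^1·y^0 ↦ 2·X^1·Y^0·Z^2.
  monomial -1·x^0·y^2 ↦ -1·X^0·Y^2·Z^1.
  monomial -1·x^0·y^0 ↦ -1·X^0·Y^0·Z^3.
Collecting: F(X, Y, Z) = 2*X**3 + X**2*Y + X**2*Z - X*Y**2 + 2*X*Z**2 - Y**2*Z - Z**3.


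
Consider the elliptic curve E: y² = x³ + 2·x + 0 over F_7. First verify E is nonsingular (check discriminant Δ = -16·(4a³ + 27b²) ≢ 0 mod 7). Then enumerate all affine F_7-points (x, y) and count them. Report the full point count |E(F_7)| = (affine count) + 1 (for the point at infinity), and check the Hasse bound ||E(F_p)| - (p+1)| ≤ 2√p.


Affine points = {(0, 0), (4, 3), (4, 4), (5, 3), (5, 4), (6, 2), (6, 5)}; affine count = 7; |E(F_7)| = 8.

Discriminant check: Δ ∝ 4a³ + 27b² = 4·2³ + 27·0² = 4·8 + 27·0 ≡ 4 (mod 7). Nonzero ⇒ E is nonsingular.
For each x ∈ F_7, compute rhs = x³ + 2·x + 0 mod 7, then count y ∈ F_7 with y² ≡ rhs.
  x = 0: rhs = 0, matching y values: 0 (1 points).
  x = 1: rhs = 3, matching y values: none (0 points).
  x = 2: rhs = 5, matching y values: none (0 points).
  x = 3: rhs = 5, matching y values: none (0 points).
  x = 4: rhs = 2, matching y values: 3, 4 (2 points).
  x = 5: rhs = 2, matching y values: 3, 4 (2 points).
  x = 6: rhs = 4, matching y values: 2, 5 (2 points).
Total affine count: 7.
Full point count |E(F_7)| = 7 + 1 = 8.
Hasse bound: |8 − (7+1)| = |0| = 0 ≤ 2√7 ≈ 5.2915 ✓.


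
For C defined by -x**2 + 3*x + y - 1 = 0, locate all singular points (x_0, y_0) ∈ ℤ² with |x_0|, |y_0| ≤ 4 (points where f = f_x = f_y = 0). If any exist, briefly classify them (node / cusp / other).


No singular points in the scanned grid; C is smooth there.

Compute partial derivatives:
  f_x = 3 - 2*x.
  f_y = 1.
f_y = 1 is a nonzero constant, so f_y never vanishes: no point (x, y) can satisfy f = f_x = f_y = 0. In particular no (x, y) ∈ {−4, ..., 4}² is singular; the curve is smooth.


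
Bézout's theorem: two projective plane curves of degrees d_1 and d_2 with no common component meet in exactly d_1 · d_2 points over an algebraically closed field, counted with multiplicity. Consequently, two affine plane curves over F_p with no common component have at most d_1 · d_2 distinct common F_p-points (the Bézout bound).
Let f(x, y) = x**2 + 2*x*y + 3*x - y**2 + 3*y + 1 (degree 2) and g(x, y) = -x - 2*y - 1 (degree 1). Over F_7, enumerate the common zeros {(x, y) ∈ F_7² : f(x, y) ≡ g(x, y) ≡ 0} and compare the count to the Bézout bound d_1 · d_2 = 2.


Common zeros: {(2, 2), (5, 4)}; count = 2; Bézout bound = 2.

deg(f) = 2, deg(g) = 1, so Bézout bound = 2.
Scan x ∈ F_7. For each x, list the y ∈ F_7 with f(x, y) ≡ 0 and those with g(x, y) ≡ 0 (mod 7); the common zeros in that column are the intersection.
  x = 0: f ≡ 0 at y ∈ ∅; g ≡ 0 at y ∈ {3}; common: ∅.
  x = 1: f ≡ 0 at y ∈ ∅; g ≡ 0 at y ∈ {6}; common: ∅.
  x = 2: f ≡ 0 at y ∈ {2, 5}; g ≡ 0 at y ∈ {2}; common: {2}.
  x = 3: f ≡ 0 at y ∈ ∅; g ≡ 0 at y ∈ {5}; common: ∅.
  x = 4: f ≡ 0 at y ∈ ∅; g ≡ 0 at y ∈ {1}; common: ∅.
  x = 5: f ≡ 0 at y ∈ {2, 4}; g ≡ 0 at y ∈ {4}; common: {4}.
  x = 6: f ≡ 0 at y ∈ {3, 5}; g ≡ 0 at y ∈ {0}; common: ∅.
Collecting: common zeros = {(2, 2), (5, 4)}, so the count is 2.
Comparison with the Bézout bound: 2 ≤ 2 = deg(f)·deg(g), as expected for curves with no common component (the bound is attained).


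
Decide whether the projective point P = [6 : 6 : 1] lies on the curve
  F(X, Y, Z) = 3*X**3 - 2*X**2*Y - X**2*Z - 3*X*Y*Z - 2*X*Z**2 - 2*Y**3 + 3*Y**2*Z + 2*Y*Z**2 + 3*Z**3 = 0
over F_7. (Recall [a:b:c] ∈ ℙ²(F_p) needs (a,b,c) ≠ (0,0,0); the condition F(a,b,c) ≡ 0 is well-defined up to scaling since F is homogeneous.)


F(6,6,1) ≡ 3 (mod 7); P is NOT on the curve.

Evaluate F(6, 6, 1) term-by-term (mod 7).
  3*X**3 ↦ 3·216·1·1 = 648
  -2*X**2*Y ↦ -2·36·6·1 = -432
  -X**2*Z ↦ -1·36·1·1 = -36
  -3*X*Y*Z ↦ -3·6·6·1 = -108
  -2*X*Z**2 ↦ -2·6·1·1 = -12
  -2*Y**3 ↦ -2·1·216·1 = -432
  3*Y**2*Z ↦ 3·1·36·1 = 108
  2*Y*Z**2 ↦ 2·1·6·1 = 12
  3*Z**3 ↦ 3·1·1·1 = 3
Sum: F(6, 6, 1) = (648) + (-432) + (-36) + (-108) + (-12) + (-432) + (108) + (12) + (3) = -249.
Reducing mod 7: -249 ≡ 3 (mod 7).
Since F(a, b, c) ≡ 3 ≠ 0 (mod 7), P does NOT lie on the curve.


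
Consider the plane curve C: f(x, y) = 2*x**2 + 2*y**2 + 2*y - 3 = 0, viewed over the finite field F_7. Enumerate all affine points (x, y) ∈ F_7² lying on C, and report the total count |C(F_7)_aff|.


Affine F_7-points: {(0, 3)}; count = 1.

For each of the 49 pairs (x, y) ∈ F_7², evaluate f(x, y) mod 7. Record the zeros.
  x = 0: [0↦4, 1↦1, 2↦2, 3↦0, 4↦2, 5↦1, 6↦4]  zeros at y ∈ {3}
  x = 1: [0↦6, 1↦3, 2↦4, 3↦2, 4↦4, 5↦3, 6↦6]  zeros at y ∈ ∅
  x = 2: [0↦5, 1↦2, 2↦3, 3↦1, 4↦3, 5↦2, 6↦5]  zeros at y ∈ ∅
  x = 3: [0↦1, 1↦5, 2↦6, 3↦4, 4↦6, 5↦5, 6↦1]  zeros at y ∈ ∅
  x = 4: [0↦1, 1↦5, 2↦6, 3↦4, 4↦6, 5↦5, 6↦1]  zeros at y ∈ ∅
  x = 5: [0↦5, 1↦2, 2↦3, 3↦1, 4↦3, 5↦2, 6↦5]  zeros at y ∈ ∅
  x = 6: [0↦6, 1↦3, 2↦4, 3↦2, 4↦4, 5↦3, 6↦6]  zeros at y ∈ ∅
Collecting zeros: affine points = {(0, 3)}.
Total count |C(F_7)_aff| = 1.


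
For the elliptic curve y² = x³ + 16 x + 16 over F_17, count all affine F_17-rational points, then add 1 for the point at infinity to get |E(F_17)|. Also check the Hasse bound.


Affine points = {(0, 4), (0, 13), (1, 4), (1, 13), (4, 5), (4, 12), (5, 0), (12, 7), (12, 10), (14, 3), (14, 14), (16, 4), (16, 13)}; affine count = 13; |E(F_17)| = 14.

Discriminant check: Δ ∝ 4a³ + 27b² = 4·16³ + 27·16² = 4·4096 + 27·256 ≡ 6 (mod 17). Nonzero ⇒ E is nonsingular.
For each x ∈ F_17, compute rhs = x³ + 16·x + 16 mod 17, then count y ∈ F_17 with y² ≡ rhs.
  x = 0: rhs = 16, matching y values: 4, 13 (2 points).
  x = 1: rhs = 16, matching y values: 4, 13 (2 points).
  x = 2: rhs = 5, matching y values: none (0 points).
  x = 3: rhs = 6, matching y values: none (0 points).
  x = 4: rhs = 8, matching y values: 5, 12 (2 points).
  x = 5: rhs = 0, matching y values: 0 (1 points).
  x = 6: rhs = 5, matching y values: none (0 points).
  x = 7: rhs = 12, matching y values: none (0 points).
  x = 8: rhs = 10, matching y values: none (0 points).
  x = 9: rhs = 5, matching y values: none (0 points).
  x = 10: rhs = 3, matching y values: none (0 points).
  x = 11: rhs = 10, matching y values: none (0 points).
  x = 12: rhs = 15, matching y values: 7, 10 (2 points).
  x = 13: rhs = 7, matching y values: none (0 points).
  x = 14: rhs = 9, matching y values: 3, 14 (2 points).
  x = 15: rhs = 10, matching y values: none (0 points).
  x = 16: rhs = 16, matching y values: 4, 13 (2 points).
Total affine count: 13.
Full point count |E(F_17)| = 13 + 1 = 14.
Hasse bound: |14 − (17+1)| = |-4| = 4 ≤ 2√17 ≈ 8.2462 ✓.


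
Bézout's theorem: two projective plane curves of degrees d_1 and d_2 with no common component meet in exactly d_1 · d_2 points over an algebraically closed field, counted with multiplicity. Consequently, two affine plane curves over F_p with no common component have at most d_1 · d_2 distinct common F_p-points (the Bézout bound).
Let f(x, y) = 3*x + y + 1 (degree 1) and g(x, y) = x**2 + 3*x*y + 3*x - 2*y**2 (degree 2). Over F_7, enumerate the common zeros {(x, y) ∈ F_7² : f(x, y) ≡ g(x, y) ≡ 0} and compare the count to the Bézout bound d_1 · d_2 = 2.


Common zeros: ∅; count = 0; Bézout bound = 2.

deg(f) = 1, deg(g) = 2, so Bézout bound = 2.
Scan x ∈ F_7. For each x, list the y ∈ F_7 with f(x, y) ≡ 0 and those with g(x, y) ≡ 0 (mod 7); the common zeros in that column are the intersection.
  x = 0: f ≡ 0 at y ∈ {6}; g ≡ 0 at y ∈ {0}; common: ∅.
  x = 1: f ≡ 0 at y ∈ {3}; g ≡ 0 at y ∈ ∅; common: ∅.
  x = 2: f ≡ 0 at y ∈ {0}; g ≡ 0 at y ∈ {1, 2}; common: ∅.
  x = 3: f ≡ 0 at y ∈ {4}; g ≡ 0 at y ∈ {2, 6}; common: ∅.
  x = 4: f ≡ 0 at y ∈ {1}; g ≡ 0 at y ∈ {0, 6}; common: ∅.
  x = 5: f ≡ 0 at y ∈ {5}; g ≡ 0 at y ∈ ∅; common: ∅.
  x = 6: f ≡ 0 at y ∈ {2}; g ≡ 0 at y ∈ {1}; common: ∅.
Collecting: common zeros = ∅, so the count is 0.
Comparison with the Bézout bound: 0 ≤ 2 = deg(f)·deg(g), as expected for curves with no common component (the affine F_7-count falls short of the bound because intersections may lie at infinity, over extension fields, or carry multiplicity).


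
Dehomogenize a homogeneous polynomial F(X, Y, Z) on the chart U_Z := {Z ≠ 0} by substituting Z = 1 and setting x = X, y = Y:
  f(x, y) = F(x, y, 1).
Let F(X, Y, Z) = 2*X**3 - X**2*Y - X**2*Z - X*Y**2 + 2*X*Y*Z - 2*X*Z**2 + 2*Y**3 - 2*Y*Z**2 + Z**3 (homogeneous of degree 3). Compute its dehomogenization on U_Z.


f(x, y) = 2*x**3 - x**2*y - x**2 - x*y**2 + 2*x*y - 2*x + 2*y**3 - 2*y + 1

On U_Z we set Z = 1. Each monomial c·X^i·Y^j·Z^k in F becomes c·x^i·y^j·1^k = c·x^i·y^j.
Substituting Z = 1: F(X, Y, 1) = 2*x**3 - x**2*y - x**2 - x*y**2 + 2*x*y - 2*x + 2*y**3 - 2*y + 1.
Note: deg(f) ≤ deg(F) = 3; strict inequality happens when F is divisible by Z (lost terms).


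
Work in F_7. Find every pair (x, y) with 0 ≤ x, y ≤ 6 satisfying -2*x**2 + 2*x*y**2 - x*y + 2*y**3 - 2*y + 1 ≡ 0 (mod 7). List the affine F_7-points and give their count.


Affine F_7-points: {(0, 3), (1, 1), (1, 4), (2, 0), (3, 1), (4, 3), (5, 0), (5, 2), (6, 4)}; count = 9.

For each of the 49 pairs (x, y) ∈ F_7², evaluate f(x, y) mod 7. Record the zeros.
  x = 0: [0↦1, 1↦1, 2↦6, 3↦0, 4↦2, 5↦3, 6↦1]  zeros at y ∈ {3}
  x = 1: [0↦6, 1↦0, 2↦3, 3↦6, 4↦0, 5↦4, 6↦2]  zeros at y ∈ {1, 4}
  x = 2: [0↦0, 1↦2, 2↦3, 3↦1, 4↦1, 5↦1, 6↦6]  zeros at y ∈ {0}
  x = 3: [0↦4, 1↦0, 2↦6, 3↦6, 4↦5, 5↦1, 6↦6]  zeros at y ∈ {1}
  x = 4: [0↦4, 1↦1, 2↦5, 3↦0, 4↦5, 5↦4, 6↦2]  zeros at y ∈ {3}
  x = 5: [0↦0, 1↦5, 2↦0, 3↦4, 4↦1, 5↦3, 6↦1]  zeros at y ∈ {0, 2}
  x = 6: [0↦6, 1↦5, 2↦5, 3↦4, 4↦0, 5↦5, 6↦3]  zeros at y ∈ {4}
Collecting zeros: affine points = {(0, 3), (1, 1), (1, 4), (2, 0), (3, 1), (4, 3), (5, 0), (5, 2), (6, 4)}.
Total count |C(F_7)_aff| = 9.


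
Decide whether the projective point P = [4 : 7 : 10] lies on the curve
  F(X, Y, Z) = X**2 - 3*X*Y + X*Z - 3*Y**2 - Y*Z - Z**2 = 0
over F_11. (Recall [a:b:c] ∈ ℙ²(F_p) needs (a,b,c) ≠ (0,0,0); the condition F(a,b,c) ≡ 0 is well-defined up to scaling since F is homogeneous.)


F(4,7,10) ≡ 7 (mod 11); P is NOT on the curve.

Evaluate F(4, 7, 10) term-by-term (mod 11).
  X**2 ↦ 1·16·1·1 = 16
  -3*X*Y ↦ -3·4·7·1 = -84
  X*Z ↦ 1·4·1·10 = 40
  -3*Y**2 ↦ -3·1·49·1 = -147
  -Y*Z ↦ -1·1·7·10 = -70
  -Z**2 ↦ -1·1·1·100 = -100
Sum: F(4, 7, 10) = (16) + (-84) + (40) + (-147) + (-70) + (-100) = -345.
Reducing mod 11: -345 ≡ 7 (mod 11).
Since F(a, b, c) ≡ 7 ≠ 0 (mod 11), P does NOT lie on the curve.


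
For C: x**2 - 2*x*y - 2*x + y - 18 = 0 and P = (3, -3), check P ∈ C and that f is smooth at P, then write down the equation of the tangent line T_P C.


Tangent line at P: 10*x - 5*y - 45 = 0.

Step 1: f(3, -3) = 0, so P lies on C.
Step 2: partial derivatives
  f_x(x, y) = 2*x - 2*y - 2, f_y(x, y) = 1 - 2*x.
  f_x(P) = 10, f_y(P) = -5 (gradient nonzero, so P is smooth).
Step 3: tangent line at P: 10·(x − 3) + -5·(y − -3) = 0.
Expanding: 10*x - 5*y - 45 = 0.


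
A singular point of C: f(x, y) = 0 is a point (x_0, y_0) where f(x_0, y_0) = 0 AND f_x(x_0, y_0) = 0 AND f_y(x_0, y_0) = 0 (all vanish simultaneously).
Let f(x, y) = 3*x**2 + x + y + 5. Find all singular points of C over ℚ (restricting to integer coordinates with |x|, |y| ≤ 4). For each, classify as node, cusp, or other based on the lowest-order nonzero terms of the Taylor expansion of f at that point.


No singular points in the scanned grid; C is smooth there.

Compute partial derivatives:
  f_x = 6*x + 1.
  f_y = 1.
f_y = 1 is a nonzero constant, so f_y never vanishes: no point (x, y) can satisfy f = f_x = f_y = 0. In particular no (x, y) ∈ {−4, ..., 4}² is singular; the curve is smooth.


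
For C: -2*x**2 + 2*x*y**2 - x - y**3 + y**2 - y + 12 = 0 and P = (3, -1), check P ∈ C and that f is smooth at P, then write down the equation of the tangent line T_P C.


Tangent line at P: -11*x - 18*y + 15 = 0.

Step 1: f(3, -1) = 0, so P lies on C.
Step 2: partial derivatives
  f_x(x, y) = -4*x + 2*y**2 - 1, f_y(x, y) = 4*x*y - 3*y**2 + 2*y - 1.
  f_x(P) = -11, f_y(P) = -18 (gradient nonzero, so P is smooth).
Step 3: tangent line at P: -11·(x − 3) + -18·(y − -1) = 0.
Expanding: -11*x - 18*y + 15 = 0.


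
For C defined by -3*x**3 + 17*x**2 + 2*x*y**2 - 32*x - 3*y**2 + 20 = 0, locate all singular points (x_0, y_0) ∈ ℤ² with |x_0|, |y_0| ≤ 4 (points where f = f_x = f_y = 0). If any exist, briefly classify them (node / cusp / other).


Singular points: {(2, 0)}; classification: node.

Compute partial derivatives:
  f_x = -9*x**2 + 34*x + 2*y**2 - 32.
  f_y = 4*x*y - 6*y.
Scan x_0 ∈ {−4, ..., 4}. For each x_0, f_y(x_0, y) is a polynomial in y; find its integer roots y ∈ {−4, ..., 4}, then test f_x and f at those candidates.
  x = -4: f_y(-4, y) = -22*y; vanishes at y ∈ {0}. (-4, 0): f_x = -312 ≠ 0.
  x = -3: f_y(-3, y) = -18*y; vanishes at y ∈ {0}. (-3, 0): f_x = -215 ≠ 0.
  x = -2: f_y(-2, y) = -14*y; vanishes at y ∈ {0}. (-2, 0): f_x = -136 ≠ 0.
  x = -1: f_y(-1, y) = -10*y; vanishes at y ∈ {0}. (-1, 0): f_x = -75 ≠ 0.
  x = 0: f_y(0, y) = -6*y; vanishes at y ∈ {0}. (0, 0): f_x = -32 ≠ 0.
  x = 1: f_y(1, y) = -2*y; vanishes at y ∈ {0}. (1, 0): f_x = -7 ≠ 0.
  x = 2: f_y(2, y) = 2*y; vanishes at y ∈ {0}. (2, 0): f_x = 0, f = 0 — SINGULAR.
  x = 3: f_y(3, y) = 6*y; vanishes at y ∈ {0}. (3, 0): f_x = -11 ≠ 0.
  x = 4: f_y(4, y) = 10*y; vanishes at y ∈ {0}. (4, 0): f_x = -40 ≠ 0.
Only singular point on the grid: (2, 0).
Classify: substitute x = 2 + u, y = 0 + v and expand: f = -3*u**3 - u**2 + 2*u*v**2 + v**2.
No constant or linear terms (consistent with a singular point). Quadratic part: -u**2 + v**2. Cubic part: -3*u**3 + 2*u*v**2.
The quadratic part v**2 - u**2 = (v − u)(v + u) splits into two distinct linear factors, so there are two distinct tangent lines y − 0 = ±(x − 2) — this is a node (ordinary double point).
Classification: node.


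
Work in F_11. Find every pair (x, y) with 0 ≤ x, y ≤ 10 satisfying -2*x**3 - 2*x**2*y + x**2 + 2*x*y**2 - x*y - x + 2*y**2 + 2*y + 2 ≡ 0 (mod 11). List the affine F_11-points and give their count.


Affine F_11-points: {(1, 0), (1, 3), (2, 8), (5, 2), (5, 7), (6, 1), (6, 6), (8, 6), (8, 10), (10, 5)}; count = 10.

For each of the 121 pairs (x, y) ∈ F_11², evaluate f(x, y) mod 11. Record the zeros.
  x = 0: [0↦2, 1↦6, 2↦3, 3↦4, 4↦9, 5↦7, 6↦9, 7↦4, 8↦3, 9↦6, 10↦2]  zeros at y ∈ ∅
  x = 1: [0↦0, 1↦3, 2↦3, 3↦0, 4↦5, 5↦7, 6↦6, 7↦2, 8↦6, 9↦7, 10↦5]  zeros at y ∈ {0, 3}
  x = 2: [0↦10, 1↦8, 2↦7, 3↦7, 4↦8, 5↦10, 6↦2, 7↦6, 8↦0, 9↦6, 10↦2]  zeros at y ∈ {8}
  x = 3: [0↦9, 1↦9, 2↦3, 3↦2, 4↦6, 5↦4, 6↦7, 7↦4, 8↦6, 9↦2, 10↦3]  zeros at y ∈ ∅
  x = 4: [0↦7, 1↦5, 2↦1, 3↦6, 4↦9, 5↦10, 6↦9, 7↦6, 8↦1, 9↦5, 10↦7]  zeros at y ∈ ∅
  x = 5: [0↦3, 1↦6, 2↦0, 3↦7, 4↦5, 5↦5, 6↦7, 7↦0, 8↦6, 9↦3, 10↦2]  zeros at y ∈ {2, 7}
  x = 6: [0↦7, 1↦0, 2↦10, 3↦4, 4↦4, 5↦10, 6↦0, 7↦7, 8↦9, 9↦6, 10↦9]  zeros at y ∈ {1, 6}
  x = 7: [0↦7, 1↦8, 2↦8, 3↦7, 4↦5, 5↦2, 6↦9, 7↦4, 8↦9, 9↦2, 10↦5]  zeros at y ∈ ∅
  x = 8: [0↦2, 1↦7, 2↦4, 3↦4, 4↦7, 5↦2, 6↦0, 7↦1, 8↦5, 9↦1, 10↦0]  zeros at y ∈ {6, 10}
  x = 9: [0↦2, 1↦7, 2↦8, 3↦5, 4↦9, 5↦9, 6↦5, 7↦8, 8↦7, 9↦2, 10↦4]  zeros at y ∈ ∅
  x = 10: [0↦6, 1↦7, 2↦8, 3↦9, 4↦10, 5↦0, 6↦1, 7↦2, 8↦3, 9↦4, 10↦5]  zeros at y ∈ {5}
Collecting zeros: affine points = {(1, 0), (1, 3), (2, 8), (5, 2), (5, 7), (6, 1), (6, 6), (8, 6), (8, 10), (10, 5)}.
Total count |C(F_11)_aff| = 10.


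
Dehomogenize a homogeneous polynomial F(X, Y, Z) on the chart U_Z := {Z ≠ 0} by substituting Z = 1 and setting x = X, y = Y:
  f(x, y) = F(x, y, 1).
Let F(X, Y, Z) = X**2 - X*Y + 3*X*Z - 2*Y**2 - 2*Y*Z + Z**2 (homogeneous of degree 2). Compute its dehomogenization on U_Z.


f(x, y) = x**2 - x*y + 3*x - 2*y**2 - 2*y + 1

On U_Z we set Z = 1. Each monomial c·X^i·Y^j·Z^k in F becomes c·x^i·y^j·1^k = c·x^i·y^j.
Substituting Z = 1: F(X, Y, 1) = x**2 - x*y + 3*x - 2*y**2 - 2*y + 1.
Note: deg(f) ≤ deg(F) = 2; strict inequality happens when F is divisible by Z (lost terms).


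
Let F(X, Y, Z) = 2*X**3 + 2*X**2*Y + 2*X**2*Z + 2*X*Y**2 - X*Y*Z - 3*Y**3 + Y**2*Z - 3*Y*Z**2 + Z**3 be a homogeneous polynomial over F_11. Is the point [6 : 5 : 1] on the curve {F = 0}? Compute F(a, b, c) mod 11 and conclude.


F(6,5,1) ≡ 0 (mod 11); P is on the curve.

Evaluate F(6, 5, 1) term-by-term (mod 11).
  2*X**3 ↦ 2·216·1·1 = 432
  2*X**2*Y ↦ 2·36·5·1 = 360
  2*X**2*Z ↦ 2·36·1·1 = 72
  2*X*Y**2 ↦ 2·6·25·1 = 300
  -X*Y*Z ↦ -1·6·5·1 = -30
  -3*Y**3 ↦ -3·1·125·1 = -375
  Y**2*Z ↦ 1·1·25·1 = 25
  -3*Y*Z**2 ↦ -3·1·5·1 = -15
  Z**3 ↦ 1·1·1·1 = 1
Sum: F(6, 5, 1) = (432) + (360) + (72) + (300) + (-30) + (-375) + (25) + (-15) + (1) = 770.
Reducing mod 11: 770 ≡ 0 (mod 11).
Since F(a, b, c) ≡ 0 (mod 11), P lies on the curve.


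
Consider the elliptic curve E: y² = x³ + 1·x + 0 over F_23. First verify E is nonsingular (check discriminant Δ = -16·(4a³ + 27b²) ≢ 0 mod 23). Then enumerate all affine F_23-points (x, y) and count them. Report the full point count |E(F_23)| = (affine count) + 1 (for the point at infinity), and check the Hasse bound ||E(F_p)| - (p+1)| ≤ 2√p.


Affine points = {(0, 0), (1, 5), (1, 18), (9, 5), (9, 18), (11, 10), (11, 13), (13, 5), (13, 18), (15, 3), (15, 20), (16, 8), (16, 15), (17, 10), (17, 13), (18, 10), (18, 13), (19, 1), (19, 22), (20, 4), (20, 19), (21, 6), (21, 17)}; affine count = 23; |E(F_23)| = 24.

Discriminant check: Δ ∝ 4a³ + 27b² = 4·1³ + 27·0² = 4·1 + 27·0 ≡ 4 (mod 23). Nonzero ⇒ E is nonsingular.
For each x ∈ F_23, compute rhs = x³ + 1·x + 0 mod 23, then count y ∈ F_23 with y² ≡ rhs.
  x = 0: rhs = 0, matching y values: 0 (1 points).
  x = 1: rhs = 2, matching y values: 5, 18 (2 points).
  x = 2: rhs = 10, matching y values: none (0 points).
  x = 3: rhs = 7, matching y values: none (0 points).
  x = 4: rhs = 22, matching y values: none (0 points).
  x = 5: rhs = 15, matching y values: none (0 points).
  x = 6: rhs = 15, matching y values: none (0 points).
  x = 7: rhs = 5, matching y values: none (0 points).
  x = 8: rhs = 14, matching y values: none (0 points).
  x = 9: rhs = 2, matching y values: 5, 18 (2 points).
  x = 10: rhs = 21, matching y values: none (0 points).
  x = 11: rhs = 8, matching y values: 10, 13 (2 points).
  x = 12: rhs = 15, matching y values: none (0 points).
  x = 13: rhs = 2, matching y values: 5, 18 (2 points).
  x = 14: rhs = 21, matching y values: none (0 points).
  x = 15: rhs = 9, matching y values: 3, 20 (2 points).
  x = 16: rhs = 18, matching y values: 8, 15 (2 points).
  x = 17: rhs = 8, matching y values: 10, 13 (2 points).
  x = 18: rhs = 8, matching y values: 10, 13 (2 points).
  x = 19: rhs = 1, matching y values: 1, 22 (2 points).
  x = 20: rhs = 16, matching y values: 4, 19 (2 points).
  x = 21: rhs = 13, matching y values: 6, 17 (2 points).
  x = 22: rhs = 21, matching y values: none (0 points).
Total affine count: 23.
Full point count |E(F_23)| = 23 + 1 = 24.
Hasse bound: |24 − (23+1)| = |0| = 0 ≤ 2√23 ≈ 9.5917 ✓.


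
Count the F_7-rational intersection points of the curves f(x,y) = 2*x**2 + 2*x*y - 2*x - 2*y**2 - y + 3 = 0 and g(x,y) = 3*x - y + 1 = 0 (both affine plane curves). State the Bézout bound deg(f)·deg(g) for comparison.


Common zeros: {(0, 1), (2, 0)}; count = 2; Bézout bound = 2.

deg(f) = 2, deg(g) = 1, so Bézout bound = 2.
Scan x ∈ F_7. For each x, list the y ∈ F_7 with f(x, y) ≡ 0 and those with g(x, y) ≡ 0 (mod 7); the common zeros in that column are the intersection.
  x = 0: f ≡ 0 at y ∈ {1, 2}; g ≡ 0 at y ∈ {1}; common: {1}.
  x = 1: f ≡ 0 at y ∈ {5, 6}; g ≡ 0 at y ∈ {4}; common: ∅.
  x = 2: f ≡ 0 at y ∈ {0, 5}; g ≡ 0 at y ∈ {0}; common: {0}.
  x = 3: f ≡ 0 at y ∈ ∅; g ≡ 0 at y ∈ {3}; common: ∅.
  x = 4: f ≡ 0 at y ∈ ∅; g ≡ 0 at y ∈ {6}; common: ∅.
  x = 5: f ≡ 0 at y ∈ ∅; g ≡ 0 at y ∈ {2}; common: ∅.
  x = 6: f ≡ 0 at y ∈ {0, 2}; g ≡ 0 at y ∈ {5}; common: ∅.
Collecting: common zeros = {(0, 1), (2, 0)}, so the count is 2.
Comparison with the Bézout bound: 2 ≤ 2 = deg(f)·deg(g), as expected for curves with no common component (the bound is attained).


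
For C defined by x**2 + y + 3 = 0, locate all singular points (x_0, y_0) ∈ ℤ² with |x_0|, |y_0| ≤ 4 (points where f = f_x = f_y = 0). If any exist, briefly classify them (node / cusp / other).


No singular points in the scanned grid; C is smooth there.

Compute partial derivatives:
  f_x = 2*x.
  f_y = 1.
f_y = 1 is a nonzero constant, so f_y never vanishes: no point (x, y) can satisfy f = f_x = f_y = 0. In particular no (x, y) ∈ {−4, ..., 4}² is singular; the curve is smooth.


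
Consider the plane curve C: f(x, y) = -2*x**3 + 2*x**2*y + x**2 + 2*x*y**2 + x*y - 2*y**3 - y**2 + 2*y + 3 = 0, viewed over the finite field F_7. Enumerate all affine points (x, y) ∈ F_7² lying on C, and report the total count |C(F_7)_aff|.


Affine F_7-points: {(0, 4), (1, 2), (1, 3), (1, 6), (2, 3), (3, 0), (4, 2), (4, 3)}; count = 8.

For each of the 49 pairs (x, y) ∈ F_7², evaluate f(x, y) mod 7. Record the zeros.
  x = 0: [0↦3, 1↦2, 2↦1, 3↦2, 4↦0, 5↦4, 6↦2]  zeros at y ∈ {4}
  x = 1: [0↦2, 1↦6, 2↦0, 3↦0, 4↦1, 5↦5, 6↦0]  zeros at y ∈ {2, 3, 6}
  x = 2: [0↦5, 1↦4, 2↦4, 3↦0, 4↦1, 5↦2, 6↦5]  zeros at y ∈ {3}
  x = 3: [0↦0, 1↦5, 2↦1, 3↦4, 4↦2, 5↦4, 6↦5]  zeros at y ∈ {0}
  x = 4: [0↦3, 1↦4, 2↦0, 3↦0, 4↦6, 5↦6, 6↦2]  zeros at y ∈ {2, 3}
  x = 5: [0↦2, 1↦3, 2↦3, 3↦4, 4↦1, 5↦3, 6↦5]  zeros at y ∈ ∅
  x = 6: [0↦6, 1↦4, 2↦5, 3↦4, 4↦3, 5↦4, 6↦2]  zeros at y ∈ ∅
Collecting zeros: affine points = {(0, 4), (1, 2), (1, 3), (1, 6), (2, 3), (3, 0), (4, 2), (4, 3)}.
Total count |C(F_7)_aff| = 8.


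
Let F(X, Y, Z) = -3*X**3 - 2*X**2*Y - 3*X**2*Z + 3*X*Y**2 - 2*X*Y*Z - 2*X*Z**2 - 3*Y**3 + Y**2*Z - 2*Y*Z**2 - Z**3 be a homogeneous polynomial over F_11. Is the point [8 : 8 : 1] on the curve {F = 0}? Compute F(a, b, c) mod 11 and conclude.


F(8,8,1) ≡ 0 (mod 11); P is on the curve.

Evaluate F(8, 8, 1) term-by-term (mod 11).
  -3*X**3 ↦ -3·512·1·1 = -1536
  -2*X**2*Y ↦ -2·64·8·1 = -1024
  -3*X**2*Z ↦ -3·64·1·1 = -192
  3*X*Y**2 ↦ 3·8·64·1 = 1536
  -2*X*Y*Z ↦ -2·8·8·1 = -128
  -2*X*Z**2 ↦ -2·8·1·1 = -16
  -3*Y**3 ↦ -3·1·512·1 = -1536
  Y**2*Z ↦ 1·1·64·1 = 64
  -2*Y*Z**2 ↦ -2·1·8·1 = -16
  -Z**3 ↦ -1·1·1·1 = -1
Sum: F(8, 8, 1) = (-1536) + (-1024) + (-192) + (1536) + (-128) + (-16) + (-1536) + (64) + (-16) + (-1) = -2849.
Reducing mod 11: -2849 ≡ 0 (mod 11).
Since F(a, b, c) ≡ 0 (mod 11), P lies on the curve.


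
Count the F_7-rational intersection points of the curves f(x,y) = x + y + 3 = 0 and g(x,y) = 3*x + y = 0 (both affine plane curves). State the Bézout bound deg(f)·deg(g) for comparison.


Common zeros: {(5, 6)}; count = 1; Bézout bound = 1.

deg(f) = 1, deg(g) = 1, so Bézout bound = 1.
Scan x ∈ F_7. For each x, list the y ∈ F_7 with f(x, y) ≡ 0 and those with g(x, y) ≡ 0 (mod 7); the common zeros in that column are the intersection.
  x = 0: f ≡ 0 at y ∈ {4}; g ≡ 0 at y ∈ {0}; common: ∅.
  x = 1: f ≡ 0 at y ∈ {3}; g ≡ 0 at y ∈ {4}; common: ∅.
  x = 2: f ≡ 0 at y ∈ {2}; g ≡ 0 at y ∈ {1}; common: ∅.
  x = 3: f ≡ 0 at y ∈ {1}; g ≡ 0 at y ∈ {5}; common: ∅.
  x = 4: f ≡ 0 at y ∈ {0}; g ≡ 0 at y ∈ {2}; common: ∅.
  x = 5: f ≡ 0 at y ∈ {6}; g ≡ 0 at y ∈ {6}; common: {6}.
  x = 6: f ≡ 0 at y ∈ {5}; g ≡ 0 at y ∈ {3}; common: ∅.
Collecting: common zeros = {(5, 6)}, so the count is 1.
Comparison with the Bézout bound: 1 ≤ 1 = deg(f)·deg(g), as expected for curves with no common component (the bound is attained).


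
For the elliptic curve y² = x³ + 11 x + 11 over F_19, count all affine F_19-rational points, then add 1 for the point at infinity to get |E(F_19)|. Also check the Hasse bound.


Affine points = {(0, 7), (0, 12), (1, 2), (1, 17), (4, 9), (4, 10), (5, 1), (5, 18), (10, 0), (11, 0), (12, 3), (12, 16), (15, 6), (15, 13), (17, 0)}; affine count = 15; |E(F_19)| = 16.

Discriminant check: Δ ∝ 4a³ + 27b² = 4·11³ + 27·11² = 4·1331 + 27·121 ≡ 3 (mod 19). Nonzero ⇒ E is nonsingular.
For each x ∈ F_19, compute rhs = x³ + 11·x + 11 mod 19, then count y ∈ F_19 with y² ≡ rhs.
  x = 0: rhs = 11, matching y values: 7, 12 (2 points).
  x = 1: rhs = 4, matching y values: 2, 17 (2 points).
  x = 2: rhs = 3, matching y values: none (0 points).
  x = 3: rhs = 14, matching y values: none (0 points).
  x = 4: rhs = 5, matching y values: 9, 10 (2 points).
  x = 5: rhs = 1, matching y values: 1, 18 (2 points).
  x = 6: rhs = 8, matching y values: none (0 points).
  x = 7: rhs = 13, matching y values: none (0 points).
  x = 8: rhs = 3, matching y values: none (0 points).
  x = 9: rhs = 3, matching y values: none (0 points).
  x = 10: rhs = 0, matching y values: 0 (1 points).
  x = 11: rhs = 0, matching y values: 0 (1 points).
  x = 12: rhs = 9, matching y values: 3, 16 (2 points).
  x = 13: rhs = 14, matching y values: none (0 points).
  x = 14: rhs = 2, matching y values: none (0 points).
  x = 15: rhs = 17, matching y values: 6, 13 (2 points).
  x = 16: rhs = 8, matching y values: none (0 points).
  x = 17: rhs = 0, matching y values: 0 (1 points).
  x = 18: rhs = 18, matching y values: none (0 points).
Total affine count: 15.
Full point count |E(F_19)| = 15 + 1 = 16.
Hasse bound: |16 − (19+1)| = |-4| = 4 ≤ 2√19 ≈ 8.7178 ✓.


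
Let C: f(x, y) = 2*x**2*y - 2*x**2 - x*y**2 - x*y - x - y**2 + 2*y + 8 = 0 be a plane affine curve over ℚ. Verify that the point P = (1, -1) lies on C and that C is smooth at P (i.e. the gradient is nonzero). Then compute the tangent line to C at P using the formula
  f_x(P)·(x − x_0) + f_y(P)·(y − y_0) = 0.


Tangent line at P: -9*x + 7*y + 16 = 0.

Step 1: f(1, -1) = 0, so P lies on C.
Step 2: partial derivatives
  f_x(x, y) = 4*x*y - 4*x - y**2 - y - 1, f_y(x, y) = 2*x**2 - 2*x*y - x - 2*y + 2.
  f_x(P) = -9, f_y(P) = 7 (gradient nonzero, so P is smooth).
Step 3: tangent line at P: -9·(x − 1) + 7·(y − -1) = 0.
Expanding: -9*x + 7*y + 16 = 0.


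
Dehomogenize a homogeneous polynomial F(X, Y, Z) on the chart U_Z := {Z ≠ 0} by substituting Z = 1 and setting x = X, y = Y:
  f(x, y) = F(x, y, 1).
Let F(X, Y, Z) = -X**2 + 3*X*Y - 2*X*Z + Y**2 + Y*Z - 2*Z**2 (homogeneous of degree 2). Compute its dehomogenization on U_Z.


f(x, y) = -x**2 + 3*x*y - 2*x + y**2 + y - 2

On U_Z we set Z = 1. Each monomial c·X^i·Y^j·Z^k in F becomes c·x^i·y^j·1^k = c·x^i·y^j.
Substituting Z = 1: F(X, Y, 1) = -x**2 + 3*x*y - 2*x + y**2 + y - 2.
Note: deg(f) ≤ deg(F) = 2; strict inequality happens when F is divisible by Z (lost terms).


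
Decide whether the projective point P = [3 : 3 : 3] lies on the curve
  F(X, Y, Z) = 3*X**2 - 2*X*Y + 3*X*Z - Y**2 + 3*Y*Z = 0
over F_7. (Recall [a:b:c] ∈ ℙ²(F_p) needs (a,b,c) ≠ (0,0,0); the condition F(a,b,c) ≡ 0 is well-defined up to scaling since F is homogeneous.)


F(3,3,3) ≡ 5 (mod 7); P is NOT on the curve.

Evaluate F(3, 3, 3) term-by-term (mod 7).
  3*X**2 ↦ 3·9·1·1 = 27
  -2*X*Y ↦ -2·3·3·1 = -18
  3*X*Z ↦ 3·3·1·3 = 27
  -Y**2 ↦ -1·1·9·1 = -9
  3*Y*Z ↦ 3·1·3·3 = 27
Sum: F(3, 3, 3) = (27) + (-18) + (27) + (-9) + (27) = 54.
Reducing mod 7: 54 ≡ 5 (mod 7).
Since F(a, b, c) ≡ 5 ≠ 0 (mod 7), P does NOT lie on the curve.


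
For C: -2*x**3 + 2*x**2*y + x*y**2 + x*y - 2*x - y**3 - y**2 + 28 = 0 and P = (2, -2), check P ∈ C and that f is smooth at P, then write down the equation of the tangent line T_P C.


Tangent line at P: -40*x - 6*y + 68 = 0.

Step 1: f(2, -2) = 0, so P lies on C.
Step 2: partial derivatives
  f_x(x, y) = -6*x**2 + 4*x*y + y**2 + y - 2, f_y(x, y) = 2*x**2 + 2*x*y + x - 3*y**2 - 2*y.
  f_x(P) = -40, f_y(P) = -6 (gradient nonzero, so P is smooth).
Step 3: tangent line at P: -40·(x − 2) + -6·(y − -2) = 0.
Expanding: -40*x - 6*y + 68 = 0.


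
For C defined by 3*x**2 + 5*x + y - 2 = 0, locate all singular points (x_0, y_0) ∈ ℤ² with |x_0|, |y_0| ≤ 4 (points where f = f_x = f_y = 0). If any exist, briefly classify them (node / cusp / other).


No singular points in the scanned grid; C is smooth there.

Compute partial derivatives:
  f_x = 6*x + 5.
  f_y = 1.
f_y = 1 is a nonzero constant, so f_y never vanishes: no point (x, y) can satisfy f = f_x = f_y = 0. In particular no (x, y) ∈ {−4, ..., 4}² is singular; the curve is smooth.


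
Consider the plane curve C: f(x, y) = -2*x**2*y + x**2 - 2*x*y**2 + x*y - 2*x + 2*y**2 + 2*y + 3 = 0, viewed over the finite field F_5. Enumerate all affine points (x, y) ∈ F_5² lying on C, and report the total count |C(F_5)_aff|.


Affine F_5-points: {(0, 2), (1, 3), (2, 4), (3, 4), (4, 2)}; count = 5.

For each of the 25 pairs (x, y) ∈ F_5², evaluate f(x, y) mod 5. Record the zeros.
  x = 0: [0↦3, 1↦2, 2↦0, 3↦2, 4↦3]  zeros at y ∈ {2}
  x = 1: [0↦2, 1↦3, 2↦4, 3↦0, 4↦1]  zeros at y ∈ {3}
  x = 2: [0↦3, 1↦2, 2↦2, 3↦3, 4↦0]  zeros at y ∈ {4}
  x = 3: [0↦1, 1↦4, 2↦4, 3↦1, 4↦0]  zeros at y ∈ {4}
  x = 4: [0↦1, 1↦4, 2↦0, 3↦4, 4↦1]  zeros at y ∈ {2}
Collecting zeros: affine points = {(0, 2), (1, 3), (2, 4), (3, 4), (4, 2)}.
Total count |C(F_5)_aff| = 5.


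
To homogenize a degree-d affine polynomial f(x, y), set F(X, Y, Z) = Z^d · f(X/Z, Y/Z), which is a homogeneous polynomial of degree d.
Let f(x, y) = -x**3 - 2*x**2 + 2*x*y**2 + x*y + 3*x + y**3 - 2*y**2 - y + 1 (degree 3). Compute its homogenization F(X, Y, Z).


F(X, Y, Z) = -X**3 - 2*X**2*Z + 2*X*Y**2 + X*Y*Z + 3*X*Z**2 + Y**3 - 2*Y**2*Z - Y*Z**2 + Z**3

deg(f) = 3.
Substitute x = X/Z, y = Y/Z into f, then multiply by Z^3.
  monomial -1·x^3·y^0 ↦ -1·X^3·Y^0·Z^0.
  monomial -2·x^2·y^0 ↦ -2·X^2·Y^0·Z^1.
  monomial 2·x^1·y^2 ↦ 2·X^1·Y^2·Z^0.
  monomial 1·x^1·y^1 ↦ 1·X^1·Y^1·Z^1.
  monomial 3·x^1·y^0 ↦ 3·X^1·Y^0·Z^2.
  monomial 1·x^0·y^3 ↦ 1·X^0·Y^3·Z^0.
  monomial -2·x^0·y^2 ↦ -2·X^0·Y^2·Z^1.
  monomial -1·x^0·y^1 ↦ -1·X^0·Y^1·Z^2.
  monomial 1·x^0·y^0 ↦ 1·X^0·Y^0·Z^3.
Collecting: F(X, Y, Z) = -X**3 - 2*X**2*Z + 2*X*Y**2 + X*Y*Z + 3*X*Z**2 + Y**3 - 2*Y**2*Z - Y*Z**2 + Z**3.


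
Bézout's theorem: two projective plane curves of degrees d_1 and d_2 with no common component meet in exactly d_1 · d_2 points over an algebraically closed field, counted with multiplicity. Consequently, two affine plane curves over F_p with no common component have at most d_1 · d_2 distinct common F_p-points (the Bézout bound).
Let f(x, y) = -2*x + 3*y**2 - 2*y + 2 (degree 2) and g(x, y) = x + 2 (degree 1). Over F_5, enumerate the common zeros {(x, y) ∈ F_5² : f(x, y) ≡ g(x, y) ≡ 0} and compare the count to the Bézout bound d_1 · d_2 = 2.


Common zeros: ∅; count = 0; Bézout bound = 2.

deg(f) = 2, deg(g) = 1, so Bézout bound = 2.
Scan x ∈ F_5. For each x, list the y ∈ F_5 with f(x, y) ≡ 0 and those with g(x, y) ≡ 0 (mod 5); the common zeros in that column are the intersection.
  x = 0: f ≡ 0 at y ∈ {2}; g ≡ 0 at y ∈ ∅; common: ∅.
  x = 1: f ≡ 0 at y ∈ {0, 4}; g ≡ 0 at y ∈ ∅; common: ∅.
  x = 2: f ≡ 0 at y ∈ ∅; g ≡ 0 at y ∈ ∅; common: ∅.
  x = 3: f ≡ 0 at y ∈ ∅; g ≡ 0 at y ∈ {0, 1, 2, 3, 4}; common: ∅.
  x = 4: f ≡ 0 at y ∈ {1, 3}; g ≡ 0 at y ∈ ∅; common: ∅.
Collecting: common zeros = ∅, so the count is 0.
Comparison with the Bézout bound: 0 ≤ 2 = deg(f)·deg(g), as expected for curves with no common component (the affine F_5-count falls short of the bound because intersections may lie at infinity, over extension fields, or carry multiplicity).
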